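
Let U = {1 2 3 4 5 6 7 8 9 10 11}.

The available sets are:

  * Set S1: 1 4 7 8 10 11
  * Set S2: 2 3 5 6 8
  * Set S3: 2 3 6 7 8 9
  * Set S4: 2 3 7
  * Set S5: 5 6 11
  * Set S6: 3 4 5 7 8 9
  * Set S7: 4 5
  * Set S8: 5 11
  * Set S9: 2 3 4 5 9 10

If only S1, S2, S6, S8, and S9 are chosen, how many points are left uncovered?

Union of S1, S2, S6, S8, S9 = {1, 2, 3, 4, 5, 6, 7, 8, 9, 10, 11} — that's every point, so 0 are uncovered.

0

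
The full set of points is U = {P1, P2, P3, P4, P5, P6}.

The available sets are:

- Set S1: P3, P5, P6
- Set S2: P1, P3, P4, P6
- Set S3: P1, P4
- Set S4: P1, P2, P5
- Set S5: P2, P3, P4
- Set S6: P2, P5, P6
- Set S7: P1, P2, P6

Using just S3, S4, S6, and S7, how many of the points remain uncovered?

Union of S3, S4, S6, S7 = {P1, P2, P4, P5, P6}.
Not covered: P3 — 1 point.

1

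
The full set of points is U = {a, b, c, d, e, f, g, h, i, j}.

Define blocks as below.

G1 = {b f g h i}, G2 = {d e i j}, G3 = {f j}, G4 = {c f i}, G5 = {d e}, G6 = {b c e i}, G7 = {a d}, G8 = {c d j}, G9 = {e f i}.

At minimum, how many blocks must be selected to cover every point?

4

G1, G2, G6, and G7 cover everything between them: the union {a, b, c, d, e, f, g, h, i, j} is all of U.
No 3 of the 9 blocks cover everything (all 84 combinations miss at least one point), so 4 is optimal.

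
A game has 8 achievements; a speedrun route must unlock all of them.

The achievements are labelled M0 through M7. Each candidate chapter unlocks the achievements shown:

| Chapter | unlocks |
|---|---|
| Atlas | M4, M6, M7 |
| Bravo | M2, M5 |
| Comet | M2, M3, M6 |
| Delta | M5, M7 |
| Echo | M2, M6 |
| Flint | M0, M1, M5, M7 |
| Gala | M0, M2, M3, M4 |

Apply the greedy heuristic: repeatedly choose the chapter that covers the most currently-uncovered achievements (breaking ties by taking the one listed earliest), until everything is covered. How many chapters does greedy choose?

3

Greedy: pick Flint (covers 4 new) → pick Comet (covers 3 new) → pick Atlas (covers 1 new). Total picks: 3.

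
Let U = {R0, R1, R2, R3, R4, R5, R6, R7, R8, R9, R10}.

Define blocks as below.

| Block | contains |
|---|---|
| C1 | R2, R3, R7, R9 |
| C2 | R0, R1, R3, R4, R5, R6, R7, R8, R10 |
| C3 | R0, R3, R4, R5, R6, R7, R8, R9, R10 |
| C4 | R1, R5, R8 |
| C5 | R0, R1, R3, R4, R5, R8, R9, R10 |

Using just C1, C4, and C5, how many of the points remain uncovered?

1

Union of C1, C4, C5 = {R0, R1, R2, R3, R4, R5, R7, R8, R9, R10}.
Not covered: R6 — 1 point.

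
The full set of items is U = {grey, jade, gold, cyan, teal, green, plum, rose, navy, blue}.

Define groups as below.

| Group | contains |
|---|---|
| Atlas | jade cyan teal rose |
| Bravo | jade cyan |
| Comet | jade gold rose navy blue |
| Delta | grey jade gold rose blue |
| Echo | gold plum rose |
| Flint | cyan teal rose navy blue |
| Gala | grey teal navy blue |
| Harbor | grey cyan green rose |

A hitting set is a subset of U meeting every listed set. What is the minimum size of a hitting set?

H = {cyan, teal, rose} meets every group (each contains at least one member of H), and |H| = 3.
The groups Bravo, Echo, Gala are pairwise disjoint, so any hitting set needs a separate item for each — at least 3. Hence 3 is optimal.

3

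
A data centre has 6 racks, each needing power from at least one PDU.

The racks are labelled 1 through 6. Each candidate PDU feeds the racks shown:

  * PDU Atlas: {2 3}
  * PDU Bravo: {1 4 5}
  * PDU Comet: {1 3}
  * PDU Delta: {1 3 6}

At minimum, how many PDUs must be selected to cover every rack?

Atlas and Bravo and Delta together: Atlas ∪ Bravo ∪ Delta = {1, 2, 3, 4, 5, 6} — every rack is covered.
Only Atlas contains 2, so Atlas is forced; the remaining 4 racks need at least 2 more PDUs (each remaining PDU adds at most 3) — so at least 3 PDUs are needed, and 3 is optimal.

3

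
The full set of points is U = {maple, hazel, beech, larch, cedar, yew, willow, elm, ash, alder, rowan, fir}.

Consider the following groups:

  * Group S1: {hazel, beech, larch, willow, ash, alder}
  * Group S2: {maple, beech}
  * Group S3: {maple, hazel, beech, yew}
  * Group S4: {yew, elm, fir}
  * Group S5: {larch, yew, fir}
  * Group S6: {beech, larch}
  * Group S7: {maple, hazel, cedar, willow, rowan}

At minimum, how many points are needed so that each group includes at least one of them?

3

The 3 points {beech, yew, willow} hit every group.
The groups S4, S6, S7 are pairwise disjoint, so any hitting set needs a separate point for each — at least 3. Hence 3 is optimal.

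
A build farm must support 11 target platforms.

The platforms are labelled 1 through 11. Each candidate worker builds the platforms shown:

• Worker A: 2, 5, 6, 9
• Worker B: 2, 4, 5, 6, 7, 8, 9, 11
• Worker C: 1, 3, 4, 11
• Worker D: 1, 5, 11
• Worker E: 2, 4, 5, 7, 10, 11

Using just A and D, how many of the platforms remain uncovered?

Union of A, D = {1, 2, 5, 6, 9, 11}.
Not covered: 3, 4, 7, 8, 10 — 5 platforms.

5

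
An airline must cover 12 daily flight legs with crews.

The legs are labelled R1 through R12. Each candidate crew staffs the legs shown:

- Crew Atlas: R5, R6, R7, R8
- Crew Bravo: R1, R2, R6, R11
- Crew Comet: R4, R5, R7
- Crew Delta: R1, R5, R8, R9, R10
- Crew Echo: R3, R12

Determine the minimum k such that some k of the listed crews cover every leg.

Take {Bravo, Comet, Delta, Echo}. Their union is {R1, R2, R3, R4, R5, R6, R7, R8, R9, R10, R11, R12}, which is all 12 legs.
Only Comet contains R4, so Comet is forced; the remaining 9 legs need at least 3 more crews (each remaining crew adds at most 4) — so at least 4 crews are needed, and 4 is optimal.

4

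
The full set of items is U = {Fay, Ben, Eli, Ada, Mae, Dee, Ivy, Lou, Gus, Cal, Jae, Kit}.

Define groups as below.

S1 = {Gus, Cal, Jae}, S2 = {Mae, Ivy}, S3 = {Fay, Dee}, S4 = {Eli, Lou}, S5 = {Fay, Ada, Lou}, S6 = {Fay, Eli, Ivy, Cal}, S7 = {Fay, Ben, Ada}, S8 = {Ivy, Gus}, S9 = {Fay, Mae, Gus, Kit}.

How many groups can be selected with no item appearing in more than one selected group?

S1, S2, S3, S4 are pairwise disjoint (S1={Gus,Cal,Jae}; S2={Mae,Ivy}; S3={Fay,Dee}; S4={Eli,Lou}).
Every remaining group overlaps one of these, and no 5 of the listed groups are pairwise disjoint, so 4 is the maximum.

4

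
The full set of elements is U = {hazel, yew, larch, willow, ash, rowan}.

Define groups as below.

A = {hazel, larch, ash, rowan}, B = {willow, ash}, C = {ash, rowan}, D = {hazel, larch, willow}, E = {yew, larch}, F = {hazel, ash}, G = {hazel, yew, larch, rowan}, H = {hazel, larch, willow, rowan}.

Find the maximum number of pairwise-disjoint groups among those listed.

2

B, G are pairwise disjoint (B={willow,ash}; G={hazel,yew,larch,rowan}).
Every remaining group overlaps one of these, and no 3 of the listed groups are pairwise disjoint, so 2 is the maximum.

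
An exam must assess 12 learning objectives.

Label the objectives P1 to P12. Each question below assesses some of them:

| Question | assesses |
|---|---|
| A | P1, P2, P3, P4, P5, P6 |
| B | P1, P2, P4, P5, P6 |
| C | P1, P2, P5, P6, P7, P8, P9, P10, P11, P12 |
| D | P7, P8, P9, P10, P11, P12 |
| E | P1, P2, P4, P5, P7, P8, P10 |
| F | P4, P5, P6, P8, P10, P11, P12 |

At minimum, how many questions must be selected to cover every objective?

Take {A, D}. Their union is {P1, P2, P3, P4, P5, P6, P7, P8, P9, P10, P11, P12}, which is all 12 objectives.
No single question has all 12 objectives (the largest, C, has 10), so 2 is optimal.

2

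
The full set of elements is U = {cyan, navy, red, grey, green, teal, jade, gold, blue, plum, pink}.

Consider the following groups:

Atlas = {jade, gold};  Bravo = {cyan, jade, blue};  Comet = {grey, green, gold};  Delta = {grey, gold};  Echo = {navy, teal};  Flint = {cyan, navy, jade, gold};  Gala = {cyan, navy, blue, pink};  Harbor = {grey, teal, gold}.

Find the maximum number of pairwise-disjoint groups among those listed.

3

Bravo, Comet, Echo are pairwise disjoint (Bravo={cyan,jade,blue}; Comet={grey,green,gold}; Echo={navy,teal}).
Every remaining group overlaps one of these, and no 4 of the listed groups are pairwise disjoint, so 3 is the maximum.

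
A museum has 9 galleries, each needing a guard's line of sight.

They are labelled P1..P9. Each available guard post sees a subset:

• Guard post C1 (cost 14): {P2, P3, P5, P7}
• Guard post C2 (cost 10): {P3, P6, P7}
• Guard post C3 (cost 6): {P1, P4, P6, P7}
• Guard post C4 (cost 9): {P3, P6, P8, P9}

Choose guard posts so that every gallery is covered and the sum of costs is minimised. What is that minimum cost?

29

C1, C3, C4 together cover every gallery (C1 ∪ C3 ∪ C4 = {P1, P2, P3, P4, P5, P6, P7, P8, P9}); total cost 14 + 6 + 9 = 29.
No covering selection has total cost below 29.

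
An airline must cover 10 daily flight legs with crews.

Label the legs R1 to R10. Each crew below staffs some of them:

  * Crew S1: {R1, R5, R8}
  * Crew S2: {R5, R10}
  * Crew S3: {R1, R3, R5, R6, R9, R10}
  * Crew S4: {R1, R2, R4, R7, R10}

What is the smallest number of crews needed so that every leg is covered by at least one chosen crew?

Take {S1, S3, S4}. Their union is {R1, R2, R3, R4, R5, R6, R7, R8, R9, R10}, which is all 10 legs.
Only S4 contains R2, so S4 is forced; the remaining 5 legs need at least 2 more crews (each remaining crew adds at most 4) — so at least 3 crews are needed, and 3 is optimal.

3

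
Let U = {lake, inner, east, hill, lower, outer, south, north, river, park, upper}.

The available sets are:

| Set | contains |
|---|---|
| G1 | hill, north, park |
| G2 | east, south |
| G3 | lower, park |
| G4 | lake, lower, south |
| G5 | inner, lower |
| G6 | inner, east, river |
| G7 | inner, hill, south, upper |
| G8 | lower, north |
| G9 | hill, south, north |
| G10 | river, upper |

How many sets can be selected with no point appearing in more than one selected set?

G1, G2, G5, G10 are pairwise disjoint (G1={hill,north,park}; G2={east,south}; G5={inner,lower}; G10={river,upper}).
Every remaining set overlaps one of these, and no 5 of the listed sets are pairwise disjoint, so 4 is the maximum.

4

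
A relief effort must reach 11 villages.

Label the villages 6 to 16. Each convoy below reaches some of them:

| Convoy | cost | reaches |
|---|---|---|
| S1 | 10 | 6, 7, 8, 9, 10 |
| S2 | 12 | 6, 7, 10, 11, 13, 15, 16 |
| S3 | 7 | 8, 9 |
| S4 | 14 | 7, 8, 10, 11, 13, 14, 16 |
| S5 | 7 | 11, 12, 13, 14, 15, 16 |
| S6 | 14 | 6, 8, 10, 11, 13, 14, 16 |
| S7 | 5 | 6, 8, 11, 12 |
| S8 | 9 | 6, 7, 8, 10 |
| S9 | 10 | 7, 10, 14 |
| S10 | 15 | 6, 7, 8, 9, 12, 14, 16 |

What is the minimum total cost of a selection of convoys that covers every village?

S1, S5 together cover every village (S1 ∪ S5 = {6, 7, 8, 9, 10, 11, 12, 13, 14, 15, 16}); total cost 10 + 7 = 17.
No covering selection has total cost below 17.

17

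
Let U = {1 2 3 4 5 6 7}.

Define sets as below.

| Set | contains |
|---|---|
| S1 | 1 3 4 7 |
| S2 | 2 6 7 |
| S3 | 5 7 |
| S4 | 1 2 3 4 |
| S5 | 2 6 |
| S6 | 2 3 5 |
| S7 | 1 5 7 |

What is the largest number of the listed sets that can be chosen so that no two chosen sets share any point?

S5, S7 are pairwise disjoint (S5={2,6}; S7={1,5,7}).
Every remaining set overlaps one of these, and no 3 of the listed sets are pairwise disjoint, so 2 is the maximum.

2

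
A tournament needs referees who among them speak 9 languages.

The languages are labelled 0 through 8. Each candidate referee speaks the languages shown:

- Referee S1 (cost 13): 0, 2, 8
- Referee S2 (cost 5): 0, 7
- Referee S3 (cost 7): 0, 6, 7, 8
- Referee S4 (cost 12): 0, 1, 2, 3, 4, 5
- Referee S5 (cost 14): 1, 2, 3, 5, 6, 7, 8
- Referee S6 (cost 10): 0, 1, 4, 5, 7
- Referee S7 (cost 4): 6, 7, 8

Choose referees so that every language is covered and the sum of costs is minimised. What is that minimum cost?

16

S4, S7 together cover every language (S4 ∪ S7 = {0, 1, 2, 3, 4, 5, 6, 7, 8}); total cost 12 + 4 = 16.
No covering selection has total cost below 16.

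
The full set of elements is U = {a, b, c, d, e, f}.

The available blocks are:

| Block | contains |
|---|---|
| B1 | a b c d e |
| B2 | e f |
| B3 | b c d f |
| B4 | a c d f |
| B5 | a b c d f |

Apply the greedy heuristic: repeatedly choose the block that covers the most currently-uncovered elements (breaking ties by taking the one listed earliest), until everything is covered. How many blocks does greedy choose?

Greedy: pick B1 (covers 5 new) → pick B2 (covers 1 new). Total picks: 2.

2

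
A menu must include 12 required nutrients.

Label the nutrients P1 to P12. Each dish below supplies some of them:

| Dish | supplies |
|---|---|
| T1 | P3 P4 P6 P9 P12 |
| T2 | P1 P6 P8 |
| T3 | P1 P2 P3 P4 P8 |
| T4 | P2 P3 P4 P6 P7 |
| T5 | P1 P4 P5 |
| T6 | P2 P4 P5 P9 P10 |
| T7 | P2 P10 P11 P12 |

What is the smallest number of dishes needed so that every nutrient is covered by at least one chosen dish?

4

T2 and T4 and T6 and T7 together: T2 ∪ T4 ∪ T6 ∪ T7 = {P1, P2, P3, P4, P5, P6, P7, P8, P9, P10, P11, P12} — every nutrient is covered.
Only T4 contains P7, so T4 is forced; the remaining 7 nutrients need at least 3 more dishes (each remaining dish adds at most 3) — so at least 4 dishes are needed, and 4 is optimal.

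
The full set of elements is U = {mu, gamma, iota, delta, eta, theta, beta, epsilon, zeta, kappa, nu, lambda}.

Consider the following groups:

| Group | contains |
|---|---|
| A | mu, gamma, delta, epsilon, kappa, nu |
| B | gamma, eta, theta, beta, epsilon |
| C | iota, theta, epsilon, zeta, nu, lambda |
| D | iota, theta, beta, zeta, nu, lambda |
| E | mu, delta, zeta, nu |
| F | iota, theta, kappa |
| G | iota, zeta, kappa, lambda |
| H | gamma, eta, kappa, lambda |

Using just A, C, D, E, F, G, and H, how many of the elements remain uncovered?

0

Union of A, C, D, E, F, G, H = {mu, gamma, iota, delta, eta, theta, beta, epsilon, zeta, kappa, nu, lambda} — that's every element, so 0 are uncovered.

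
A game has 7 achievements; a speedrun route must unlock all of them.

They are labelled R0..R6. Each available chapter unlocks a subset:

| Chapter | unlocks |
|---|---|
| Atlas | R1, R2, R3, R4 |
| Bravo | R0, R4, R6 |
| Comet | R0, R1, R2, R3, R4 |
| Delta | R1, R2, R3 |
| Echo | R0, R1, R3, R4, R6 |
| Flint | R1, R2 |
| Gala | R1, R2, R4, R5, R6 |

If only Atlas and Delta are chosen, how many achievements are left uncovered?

Union of Atlas, Delta = {R1, R2, R3, R4}.
Not covered: R0, R5, R6 — 3 achievements.

3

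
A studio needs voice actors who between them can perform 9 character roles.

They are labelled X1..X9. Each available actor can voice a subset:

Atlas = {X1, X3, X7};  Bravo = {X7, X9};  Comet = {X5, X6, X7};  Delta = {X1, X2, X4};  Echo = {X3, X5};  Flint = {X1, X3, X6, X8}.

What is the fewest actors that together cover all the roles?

Take {Bravo, Comet, Delta, Flint}. Their union is {X1, X2, X3, X4, X5, X6, X7, X8, X9}, which is all 9 roles.
Only Flint contains X8, so Flint is forced; the remaining 5 roles need at least 3 more actors (each remaining actor adds at most 2) — so at least 4 actors are needed, and 4 is optimal.

4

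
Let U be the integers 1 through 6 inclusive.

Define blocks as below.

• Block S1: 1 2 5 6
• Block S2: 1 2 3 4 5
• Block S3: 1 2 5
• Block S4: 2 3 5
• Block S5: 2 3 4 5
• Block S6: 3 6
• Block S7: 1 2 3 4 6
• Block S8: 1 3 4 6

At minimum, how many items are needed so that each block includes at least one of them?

The 2 items {3, 5} hit every block.
The blocks S3, S6 are pairwise disjoint, so any hitting set needs a separate item for each — at least 2. Hence 2 is optimal.

2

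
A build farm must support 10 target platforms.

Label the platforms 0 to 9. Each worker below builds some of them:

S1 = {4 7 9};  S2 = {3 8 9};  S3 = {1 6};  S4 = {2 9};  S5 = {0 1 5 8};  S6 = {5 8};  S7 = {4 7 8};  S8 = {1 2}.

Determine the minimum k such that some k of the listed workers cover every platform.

5

Take {S1, S2, S3, S4, S5}. Their union is {0, 1, 2, 3, 4, 5, 6, 7, 8, 9}, which is all 10 platforms.
No 4 of the 8 workers cover everything (all 70 combinations miss at least one platform), so 5 is optimal.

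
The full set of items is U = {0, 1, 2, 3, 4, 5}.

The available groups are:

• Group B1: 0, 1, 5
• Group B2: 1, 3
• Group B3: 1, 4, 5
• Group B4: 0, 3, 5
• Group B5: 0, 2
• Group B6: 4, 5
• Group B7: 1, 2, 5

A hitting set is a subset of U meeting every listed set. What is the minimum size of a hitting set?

3

The 3 items {2, 3, 5} hit every group.
The groups B2, B5, B6 are pairwise disjoint, so any hitting set needs a separate item for each — at least 3. Hence 3 is optimal.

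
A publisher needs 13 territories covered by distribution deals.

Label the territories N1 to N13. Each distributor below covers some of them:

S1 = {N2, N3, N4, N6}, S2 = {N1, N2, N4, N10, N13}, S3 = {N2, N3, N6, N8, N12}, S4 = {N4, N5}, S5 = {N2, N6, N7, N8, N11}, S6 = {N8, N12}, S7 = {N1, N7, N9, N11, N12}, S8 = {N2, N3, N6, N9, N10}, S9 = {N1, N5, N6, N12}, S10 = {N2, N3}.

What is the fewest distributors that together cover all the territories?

S2 and S5 and S8 and S9 together: S2 ∪ S5 ∪ S8 ∪ S9 = {N1, N2, N3, N4, N5, N6, N7, N8, N9, N10, N11, N12, N13} — every territory is covered.
No 3 of the 10 distributors cover everything (all 120 combinations miss at least one territory), so 4 is optimal.

4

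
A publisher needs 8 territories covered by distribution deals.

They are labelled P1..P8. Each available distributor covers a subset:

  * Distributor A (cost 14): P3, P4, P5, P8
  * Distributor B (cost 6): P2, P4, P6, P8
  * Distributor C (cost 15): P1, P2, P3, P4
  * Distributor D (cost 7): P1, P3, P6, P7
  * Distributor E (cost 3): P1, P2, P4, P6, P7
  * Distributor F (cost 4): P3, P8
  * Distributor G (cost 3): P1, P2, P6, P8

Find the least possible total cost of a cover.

A, E together cover every territory (A ∪ E = {P1, P2, P3, P4, P5, P6, P7, P8}); total cost 14 + 3 = 17.
The greedy pick E, F, A costs 21; no covering selection beats 17.

17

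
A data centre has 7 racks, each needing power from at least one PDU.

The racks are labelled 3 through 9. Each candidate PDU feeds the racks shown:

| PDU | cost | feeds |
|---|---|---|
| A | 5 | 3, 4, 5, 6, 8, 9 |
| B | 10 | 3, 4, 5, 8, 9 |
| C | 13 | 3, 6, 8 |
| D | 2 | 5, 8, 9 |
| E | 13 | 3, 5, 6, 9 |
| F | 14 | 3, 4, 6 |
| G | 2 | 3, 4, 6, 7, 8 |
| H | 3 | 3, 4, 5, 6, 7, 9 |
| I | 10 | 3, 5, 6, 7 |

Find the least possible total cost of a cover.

D, G together cover every rack (D ∪ G = {3, 4, 5, 6, 7, 8, 9}); total cost 2 + 2 = 4.
No covering selection has total cost below 4.

4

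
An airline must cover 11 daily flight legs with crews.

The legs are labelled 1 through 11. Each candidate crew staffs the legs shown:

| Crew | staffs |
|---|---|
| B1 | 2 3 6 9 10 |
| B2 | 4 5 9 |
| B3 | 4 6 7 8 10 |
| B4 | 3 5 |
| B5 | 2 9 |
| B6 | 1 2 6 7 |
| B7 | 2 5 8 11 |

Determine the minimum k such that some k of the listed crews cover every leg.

4

Take {B1, B2, B6, B7}. Their union is {1, 2, 3, 4, 5, 6, 7, 8, 9, 10, 11}, which is all 11 legs.
Only B6 contains 1, so B6 is forced; the remaining 7 legs need at least 3 more crews (each remaining crew adds at most 3) — so at least 4 crews are needed, and 4 is optimal.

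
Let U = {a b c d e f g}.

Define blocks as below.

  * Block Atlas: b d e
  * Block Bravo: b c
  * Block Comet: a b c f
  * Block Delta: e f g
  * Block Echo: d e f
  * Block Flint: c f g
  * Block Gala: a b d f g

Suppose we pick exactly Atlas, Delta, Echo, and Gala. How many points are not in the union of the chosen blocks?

1

Union of Atlas, Delta, Echo, Gala = {a, b, d, e, f, g}.
Not covered: c — 1 point.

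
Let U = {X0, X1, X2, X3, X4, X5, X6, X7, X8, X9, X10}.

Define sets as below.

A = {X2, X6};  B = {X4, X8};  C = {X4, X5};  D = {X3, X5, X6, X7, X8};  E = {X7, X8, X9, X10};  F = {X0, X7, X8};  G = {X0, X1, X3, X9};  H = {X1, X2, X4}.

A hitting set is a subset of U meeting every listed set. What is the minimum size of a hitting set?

Take T = {X1, X2, X4, X8}. Each listed set contains at least one of these, so T is a hitting set of size 4.
No choice of 3 items meets every set, so 4 is the minimum.

4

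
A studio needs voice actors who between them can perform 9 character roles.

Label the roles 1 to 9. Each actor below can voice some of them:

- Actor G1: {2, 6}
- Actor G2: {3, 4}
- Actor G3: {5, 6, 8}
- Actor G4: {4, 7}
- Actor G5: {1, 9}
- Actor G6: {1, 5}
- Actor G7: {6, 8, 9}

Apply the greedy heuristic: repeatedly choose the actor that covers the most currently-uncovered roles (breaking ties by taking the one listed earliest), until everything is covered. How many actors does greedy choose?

5

Greedy: pick G3 (covers 3 new) → pick G2 (covers 2 new) → pick G5 (covers 2 new) → pick G1 (covers 1 new) → pick G4 (covers 1 new). Total picks: 5.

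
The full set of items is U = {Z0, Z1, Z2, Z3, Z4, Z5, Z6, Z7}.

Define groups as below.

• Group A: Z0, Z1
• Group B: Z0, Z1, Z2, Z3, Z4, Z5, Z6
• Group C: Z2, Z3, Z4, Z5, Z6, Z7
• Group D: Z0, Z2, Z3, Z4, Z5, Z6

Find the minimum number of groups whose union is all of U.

B and C together: B ∪ C = {Z0, Z1, Z2, Z3, Z4, Z5, Z6, Z7} — every item is covered.
No single group has all 8 items (the largest, B, has 7), so 2 is optimal.

2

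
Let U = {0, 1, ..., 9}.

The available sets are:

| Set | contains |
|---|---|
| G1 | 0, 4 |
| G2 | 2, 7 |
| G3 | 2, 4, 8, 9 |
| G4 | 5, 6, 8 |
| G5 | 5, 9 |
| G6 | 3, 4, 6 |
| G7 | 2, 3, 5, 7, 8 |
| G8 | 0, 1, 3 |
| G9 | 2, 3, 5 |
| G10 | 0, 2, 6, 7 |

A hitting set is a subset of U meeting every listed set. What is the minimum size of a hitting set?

The 4 elements {0, 2, 3, 5} hit every set.
No choice of 3 elements meets every set, so 4 is the minimum.

4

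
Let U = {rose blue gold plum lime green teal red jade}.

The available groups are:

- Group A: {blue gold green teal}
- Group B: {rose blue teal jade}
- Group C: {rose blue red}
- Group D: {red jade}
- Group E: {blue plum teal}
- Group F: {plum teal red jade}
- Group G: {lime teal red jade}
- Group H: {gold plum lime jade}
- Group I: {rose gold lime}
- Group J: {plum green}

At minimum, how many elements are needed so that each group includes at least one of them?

The 4 elements {rose, gold, plum, jade} hit every group.
No choice of 3 elements meets every group, so 4 is the minimum.

4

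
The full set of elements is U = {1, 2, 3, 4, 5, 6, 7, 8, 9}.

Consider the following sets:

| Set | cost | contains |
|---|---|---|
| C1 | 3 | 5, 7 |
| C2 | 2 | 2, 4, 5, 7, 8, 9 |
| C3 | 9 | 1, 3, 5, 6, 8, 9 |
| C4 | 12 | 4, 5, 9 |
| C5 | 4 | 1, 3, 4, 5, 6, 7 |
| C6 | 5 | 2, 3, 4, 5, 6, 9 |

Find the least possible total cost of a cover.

C2, C5 together cover every element (C2 ∪ C5 = {1, 2, 3, 4, 5, 6, 7, 8, 9}); total cost 2 + 4 = 6.
No covering selection has total cost below 6.

6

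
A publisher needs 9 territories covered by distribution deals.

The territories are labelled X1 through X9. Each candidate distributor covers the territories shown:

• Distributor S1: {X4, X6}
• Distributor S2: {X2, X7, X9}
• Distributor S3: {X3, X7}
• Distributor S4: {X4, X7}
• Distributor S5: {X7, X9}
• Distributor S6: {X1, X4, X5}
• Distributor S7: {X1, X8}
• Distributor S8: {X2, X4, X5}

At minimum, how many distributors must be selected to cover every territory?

Take {S1, S2, S3, S6, S7}. Their union is {X1, X2, X3, X4, X5, X6, X7, X8, X9}, which is all 9 territories.
No 4 of the 8 distributors cover everything (all 70 combinations miss at least one territory), so 5 is optimal.

5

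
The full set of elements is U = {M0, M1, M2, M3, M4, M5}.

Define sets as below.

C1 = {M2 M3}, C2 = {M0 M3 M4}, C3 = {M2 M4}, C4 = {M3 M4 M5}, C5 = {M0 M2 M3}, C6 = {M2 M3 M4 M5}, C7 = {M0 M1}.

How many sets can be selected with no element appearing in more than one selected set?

C1, C7 are pairwise disjoint (C1={M2,M3}; C7={M0,M1}).
Every remaining set overlaps one of these, and no 3 of the listed sets are pairwise disjoint, so 2 is the maximum.

2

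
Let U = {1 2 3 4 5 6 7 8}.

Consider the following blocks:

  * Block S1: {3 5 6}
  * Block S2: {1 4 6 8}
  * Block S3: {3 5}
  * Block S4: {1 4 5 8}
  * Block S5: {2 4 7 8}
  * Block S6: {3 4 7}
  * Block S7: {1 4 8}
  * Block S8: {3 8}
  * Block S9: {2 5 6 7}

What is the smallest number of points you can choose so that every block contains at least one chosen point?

3

H = {4, 5, 8} meets every block (each contains at least one member of H), and |H| = 3.
No choice of 2 points meets every block, so 3 is the minimum.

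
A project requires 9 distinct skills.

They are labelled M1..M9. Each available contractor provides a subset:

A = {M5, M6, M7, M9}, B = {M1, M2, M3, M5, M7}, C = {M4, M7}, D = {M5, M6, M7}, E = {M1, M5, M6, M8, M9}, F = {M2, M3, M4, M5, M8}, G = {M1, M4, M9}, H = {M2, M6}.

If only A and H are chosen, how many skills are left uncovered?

Union of A, H = {M2, M5, M6, M7, M9}.
Not covered: M1, M3, M4, M8 — 4 skills.

4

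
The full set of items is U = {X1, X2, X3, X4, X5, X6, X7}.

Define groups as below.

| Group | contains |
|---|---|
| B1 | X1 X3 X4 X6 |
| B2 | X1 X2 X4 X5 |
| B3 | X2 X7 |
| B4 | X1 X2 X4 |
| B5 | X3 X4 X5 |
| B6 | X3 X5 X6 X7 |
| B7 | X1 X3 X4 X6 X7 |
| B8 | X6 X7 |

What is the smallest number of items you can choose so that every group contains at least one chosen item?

2

Take H = {X4, X7}. Each listed group contains at least one of these, so H is a hitting set of size 2.
The groups B3, B5 are pairwise disjoint, so any hitting set needs a separate item for each — at least 2. Hence 2 is optimal.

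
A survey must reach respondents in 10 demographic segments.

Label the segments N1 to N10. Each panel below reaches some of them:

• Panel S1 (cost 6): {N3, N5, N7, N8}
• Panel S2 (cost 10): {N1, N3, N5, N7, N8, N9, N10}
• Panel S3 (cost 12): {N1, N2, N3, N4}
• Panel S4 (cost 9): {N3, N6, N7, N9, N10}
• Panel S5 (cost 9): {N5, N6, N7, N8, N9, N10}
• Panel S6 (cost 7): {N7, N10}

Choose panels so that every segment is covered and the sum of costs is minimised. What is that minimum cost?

21

S3, S5 together cover every segment (S3 ∪ S5 = {N1, N2, N3, N4, N5, N6, N7, N8, N9, N10}); total cost 12 + 9 = 21.
The greedy pick S2, S3, S4 costs 31; no covering selection beats 21.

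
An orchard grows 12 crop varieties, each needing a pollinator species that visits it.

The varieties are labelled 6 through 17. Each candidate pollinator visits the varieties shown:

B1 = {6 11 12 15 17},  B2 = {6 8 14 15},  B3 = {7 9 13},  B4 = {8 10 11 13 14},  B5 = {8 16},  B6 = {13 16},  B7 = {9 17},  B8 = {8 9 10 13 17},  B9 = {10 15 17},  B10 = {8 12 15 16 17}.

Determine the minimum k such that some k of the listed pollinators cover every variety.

Take {B1, B3, B4, B10}. Their union is {6, 7, 8, 9, 10, 11, 12, 13, 14, 15, 16, 17}, which is all 12 varieties.
No 3 of the 10 pollinators cover everything (all 120 combinations miss at least one variety), so 4 is optimal.

4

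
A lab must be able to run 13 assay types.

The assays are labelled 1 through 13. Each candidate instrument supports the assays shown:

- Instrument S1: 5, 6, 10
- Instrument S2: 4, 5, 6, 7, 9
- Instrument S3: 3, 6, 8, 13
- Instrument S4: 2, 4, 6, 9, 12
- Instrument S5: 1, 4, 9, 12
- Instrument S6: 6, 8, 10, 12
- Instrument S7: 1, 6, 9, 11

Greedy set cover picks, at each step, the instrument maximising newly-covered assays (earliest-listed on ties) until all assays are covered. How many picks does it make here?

Greedy: pick S2 (covers 5 new) → pick S3 (covers 3 new) → pick S4 (covers 2 new) → pick S7 (covers 2 new) → pick S1 (covers 1 new). Total picks: 5.

5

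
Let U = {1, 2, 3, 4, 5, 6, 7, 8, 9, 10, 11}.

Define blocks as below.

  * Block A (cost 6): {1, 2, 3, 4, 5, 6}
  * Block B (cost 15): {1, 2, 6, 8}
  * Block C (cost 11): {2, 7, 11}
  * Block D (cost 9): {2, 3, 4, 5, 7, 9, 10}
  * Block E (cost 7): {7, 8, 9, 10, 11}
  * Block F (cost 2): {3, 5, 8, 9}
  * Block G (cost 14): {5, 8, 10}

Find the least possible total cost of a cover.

13

A, E together cover every point (A ∪ E = {1, 2, 3, 4, 5, 6, 7, 8, 9, 10, 11}); total cost 6 + 7 = 13.
The greedy pick F, A, E costs 15; no covering selection beats 13.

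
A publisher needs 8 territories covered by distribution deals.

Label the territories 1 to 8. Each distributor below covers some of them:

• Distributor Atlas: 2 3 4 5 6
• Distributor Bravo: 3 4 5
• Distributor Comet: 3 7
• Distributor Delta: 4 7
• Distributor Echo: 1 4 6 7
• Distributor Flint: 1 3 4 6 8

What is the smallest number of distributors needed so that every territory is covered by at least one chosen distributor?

3

Atlas and Comet and Flint together: Atlas ∪ Comet ∪ Flint = {1, 2, 3, 4, 5, 6, 7, 8} — every territory is covered.
Only Atlas contains 2, so Atlas is forced; the remaining 3 territories need at least 2 more distributors (each remaining distributor adds at most 2) — so at least 3 distributors are needed, and 3 is optimal.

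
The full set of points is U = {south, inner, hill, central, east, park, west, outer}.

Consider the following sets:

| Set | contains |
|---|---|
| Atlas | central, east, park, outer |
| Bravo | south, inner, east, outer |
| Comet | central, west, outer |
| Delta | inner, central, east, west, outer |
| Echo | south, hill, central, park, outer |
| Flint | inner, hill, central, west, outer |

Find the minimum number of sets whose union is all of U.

2

Delta and Echo together: Delta ∪ Echo = {south, inner, hill, central, east, park, west, outer} — every point is covered.
No single set has all 8 points (the largest, Delta, has 5), so 2 is optimal.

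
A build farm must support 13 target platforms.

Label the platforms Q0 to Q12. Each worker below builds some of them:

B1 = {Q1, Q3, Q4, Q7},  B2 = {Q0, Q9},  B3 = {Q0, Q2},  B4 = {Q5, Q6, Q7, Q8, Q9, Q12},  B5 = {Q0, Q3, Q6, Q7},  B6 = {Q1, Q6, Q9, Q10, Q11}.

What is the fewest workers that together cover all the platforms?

4

Take {B1, B3, B4, B6}. Their union is {Q0, Q1, Q2, Q3, Q4, Q5, Q6, Q7, Q8, Q9, Q10, Q11, Q12}, which is all 13 platforms.
Only B4 contains Q5, so B4 is forced; the remaining 7 platforms need at least 3 more workers (each remaining worker adds at most 3) — so at least 4 workers are needed, and 4 is optimal.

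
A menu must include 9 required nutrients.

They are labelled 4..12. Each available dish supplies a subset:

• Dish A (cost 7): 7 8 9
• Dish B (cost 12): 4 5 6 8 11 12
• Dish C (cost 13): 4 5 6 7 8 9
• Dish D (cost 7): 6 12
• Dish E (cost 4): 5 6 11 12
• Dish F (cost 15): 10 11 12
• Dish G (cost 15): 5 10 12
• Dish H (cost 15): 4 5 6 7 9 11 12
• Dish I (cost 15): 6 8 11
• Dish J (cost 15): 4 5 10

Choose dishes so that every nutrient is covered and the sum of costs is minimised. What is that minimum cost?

26

A, E, J together cover every nutrient (A ∪ E ∪ J = {4, 5, 6, 7, 8, 9, 10, 11, 12}); total cost 7 + 4 + 15 = 26.
No covering selection has total cost below 26.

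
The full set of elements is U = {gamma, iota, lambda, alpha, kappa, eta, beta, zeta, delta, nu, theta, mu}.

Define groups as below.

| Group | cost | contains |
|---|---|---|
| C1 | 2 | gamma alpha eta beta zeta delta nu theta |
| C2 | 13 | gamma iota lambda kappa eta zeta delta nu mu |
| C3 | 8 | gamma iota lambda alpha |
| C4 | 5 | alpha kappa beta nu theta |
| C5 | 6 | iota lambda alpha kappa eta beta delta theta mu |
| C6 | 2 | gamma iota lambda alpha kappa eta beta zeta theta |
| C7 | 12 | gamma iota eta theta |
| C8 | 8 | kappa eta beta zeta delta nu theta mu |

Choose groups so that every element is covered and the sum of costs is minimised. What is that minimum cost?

C1, C5 together cover every element (C1 ∪ C5 = {gamma, iota, lambda, alpha, kappa, eta, beta, zeta, delta, nu, theta, mu}); total cost 2 + 6 = 8.
The greedy pick C6, C1, C5 costs 10; no covering selection beats 8.

8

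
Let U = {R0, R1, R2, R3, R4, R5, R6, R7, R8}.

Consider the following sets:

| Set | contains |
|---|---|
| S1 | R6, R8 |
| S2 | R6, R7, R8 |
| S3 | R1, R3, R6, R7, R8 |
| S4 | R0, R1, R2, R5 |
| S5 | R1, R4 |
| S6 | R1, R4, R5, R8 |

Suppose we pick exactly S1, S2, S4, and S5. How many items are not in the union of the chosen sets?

Union of S1, S2, S4, S5 = {R0, R1, R2, R4, R5, R6, R7, R8}.
Not covered: R3 — 1 item.

1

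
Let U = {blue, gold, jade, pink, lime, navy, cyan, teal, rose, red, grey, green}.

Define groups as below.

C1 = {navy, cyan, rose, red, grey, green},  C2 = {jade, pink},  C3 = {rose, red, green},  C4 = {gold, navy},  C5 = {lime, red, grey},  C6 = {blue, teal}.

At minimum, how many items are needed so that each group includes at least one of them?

The 4 items {gold, pink, teal, red} hit every group.
The groups C2, C3, C4, C6 are pairwise disjoint, so any hitting set needs a separate item for each — at least 4. Hence 4 is optimal.

4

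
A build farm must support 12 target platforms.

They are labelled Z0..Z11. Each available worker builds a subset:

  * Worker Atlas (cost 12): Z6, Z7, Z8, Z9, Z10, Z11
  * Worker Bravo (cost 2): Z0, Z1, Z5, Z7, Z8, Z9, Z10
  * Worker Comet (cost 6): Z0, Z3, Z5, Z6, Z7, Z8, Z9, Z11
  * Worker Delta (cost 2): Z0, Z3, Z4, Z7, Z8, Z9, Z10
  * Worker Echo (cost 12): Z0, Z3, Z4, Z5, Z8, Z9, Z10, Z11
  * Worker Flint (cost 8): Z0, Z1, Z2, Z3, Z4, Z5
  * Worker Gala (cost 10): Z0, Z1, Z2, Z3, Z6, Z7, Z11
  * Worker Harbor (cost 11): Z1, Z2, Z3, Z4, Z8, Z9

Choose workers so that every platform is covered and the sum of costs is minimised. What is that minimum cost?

Bravo, Delta, Gala together cover every platform (Bravo ∪ Delta ∪ Gala = {Z0, Z1, Z2, Z3, Z4, Z5, Z6, Z7, Z8, Z9, Z10, Z11}); total cost 2 + 2 + 10 = 14.
The greedy pick Bravo, Delta, Comet, Flint costs 18; no covering selection beats 14.

14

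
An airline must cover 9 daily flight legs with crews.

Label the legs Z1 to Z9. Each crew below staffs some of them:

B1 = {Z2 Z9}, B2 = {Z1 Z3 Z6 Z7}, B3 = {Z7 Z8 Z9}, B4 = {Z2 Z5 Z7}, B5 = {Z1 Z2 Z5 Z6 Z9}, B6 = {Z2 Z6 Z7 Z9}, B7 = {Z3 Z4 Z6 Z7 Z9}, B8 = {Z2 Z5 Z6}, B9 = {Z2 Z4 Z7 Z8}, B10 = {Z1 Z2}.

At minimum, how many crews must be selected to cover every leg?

Take {B5, B7, B9}. Their union is {Z1, Z2, Z3, Z4, Z5, Z6, Z7, Z8, Z9}, which is all 9 legs.
No 2 of the 10 crews cover everything (all 45 combinations miss at least one leg), so 3 is optimal.

3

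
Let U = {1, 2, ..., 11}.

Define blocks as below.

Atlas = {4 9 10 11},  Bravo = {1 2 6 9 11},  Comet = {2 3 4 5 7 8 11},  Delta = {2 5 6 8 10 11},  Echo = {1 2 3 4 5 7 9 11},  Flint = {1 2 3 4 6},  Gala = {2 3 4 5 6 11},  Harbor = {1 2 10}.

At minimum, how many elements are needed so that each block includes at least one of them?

2

H = {2, 10} meets every block (each contains at least one member of H), and |H| = 2.
No single element lies in every block, so at least 2 are needed and 2 is optimal.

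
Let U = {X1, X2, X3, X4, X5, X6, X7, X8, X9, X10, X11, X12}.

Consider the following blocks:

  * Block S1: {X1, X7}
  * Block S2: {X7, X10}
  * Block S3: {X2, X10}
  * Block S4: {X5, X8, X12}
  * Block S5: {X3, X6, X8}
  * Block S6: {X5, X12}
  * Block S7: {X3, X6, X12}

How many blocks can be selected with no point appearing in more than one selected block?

S1, S3, S5, S6 are pairwise disjoint (S1={X1,X7}; S3={X2,X10}; S5={X3,X6,X8}; S6={X5,X12}).
Every remaining block overlaps one of these, and no 5 of the listed blocks are pairwise disjoint, so 4 is the maximum.

4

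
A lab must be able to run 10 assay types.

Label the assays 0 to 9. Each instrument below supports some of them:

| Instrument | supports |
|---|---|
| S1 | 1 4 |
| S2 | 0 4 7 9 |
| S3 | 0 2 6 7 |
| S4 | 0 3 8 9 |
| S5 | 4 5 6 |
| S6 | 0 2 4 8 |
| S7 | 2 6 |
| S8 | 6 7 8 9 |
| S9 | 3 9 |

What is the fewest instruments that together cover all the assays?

S1 and S3 and S4 and S5 together: S1 ∪ S3 ∪ S4 ∪ S5 = {0, 1, 2, 3, 4, 5, 6, 7, 8, 9} — every assay is covered.
No 3 of the 9 instruments cover everything (all 84 combinations miss at least one assay), so 4 is optimal.

4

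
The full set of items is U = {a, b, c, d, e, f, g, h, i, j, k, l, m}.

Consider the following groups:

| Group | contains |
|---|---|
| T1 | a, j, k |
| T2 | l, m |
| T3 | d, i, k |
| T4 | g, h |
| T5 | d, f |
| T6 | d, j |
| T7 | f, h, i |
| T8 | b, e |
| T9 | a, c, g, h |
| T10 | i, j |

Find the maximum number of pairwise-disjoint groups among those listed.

5

T1, T2, T4, T5, T8 are pairwise disjoint (T1={a,j,k}; T2={l,m}; T4={g,h}; T5={d,f}; T8={b,e}).
Every remaining group overlaps one of these, and no 6 of the listed groups are pairwise disjoint, so 5 is the maximum.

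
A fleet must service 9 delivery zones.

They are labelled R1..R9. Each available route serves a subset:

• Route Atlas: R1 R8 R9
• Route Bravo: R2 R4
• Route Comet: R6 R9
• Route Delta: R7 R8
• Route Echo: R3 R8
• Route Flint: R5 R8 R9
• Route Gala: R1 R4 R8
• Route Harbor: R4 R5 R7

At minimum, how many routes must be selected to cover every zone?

5

Take {Atlas, Bravo, Comet, Echo, Harbor}. Their union is {R1, R2, R3, R4, R5, R6, R7, R8, R9}, which is all 9 zones.
No 4 of the 8 routes cover everything (all 70 combinations miss at least one zone), so 5 is optimal.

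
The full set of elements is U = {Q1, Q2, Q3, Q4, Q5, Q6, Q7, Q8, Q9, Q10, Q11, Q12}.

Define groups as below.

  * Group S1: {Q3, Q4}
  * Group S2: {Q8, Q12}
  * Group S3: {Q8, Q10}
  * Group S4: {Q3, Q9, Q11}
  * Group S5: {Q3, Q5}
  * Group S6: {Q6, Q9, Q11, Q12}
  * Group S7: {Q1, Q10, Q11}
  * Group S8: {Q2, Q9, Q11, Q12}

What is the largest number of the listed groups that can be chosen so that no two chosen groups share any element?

3

S3, S5, S6 are pairwise disjoint (S3={Q8,Q10}; S5={Q3,Q5}; S6={Q6,Q9,Q11,Q12}).
Every remaining group overlaps one of these, and no 4 of the listed groups are pairwise disjoint, so 3 is the maximum.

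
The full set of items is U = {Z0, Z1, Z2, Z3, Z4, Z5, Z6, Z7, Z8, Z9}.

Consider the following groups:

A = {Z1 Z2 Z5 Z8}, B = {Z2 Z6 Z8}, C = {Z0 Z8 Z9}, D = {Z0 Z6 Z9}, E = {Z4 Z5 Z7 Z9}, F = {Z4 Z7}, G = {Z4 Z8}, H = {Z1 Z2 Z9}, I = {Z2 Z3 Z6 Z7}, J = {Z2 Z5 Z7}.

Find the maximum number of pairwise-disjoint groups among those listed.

3

D, G, J are pairwise disjoint (D={Z0,Z6,Z9}; G={Z4,Z8}; J={Z2,Z5,Z7}).
Every remaining group overlaps one of these, and no 4 of the listed groups are pairwise disjoint, so 3 is the maximum.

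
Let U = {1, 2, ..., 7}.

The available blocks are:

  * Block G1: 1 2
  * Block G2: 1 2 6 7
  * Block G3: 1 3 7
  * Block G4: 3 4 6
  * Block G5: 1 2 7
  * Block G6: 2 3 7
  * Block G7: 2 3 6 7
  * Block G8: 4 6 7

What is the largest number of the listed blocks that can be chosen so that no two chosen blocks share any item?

2

G1, G4 are pairwise disjoint (G1={1,2}; G4={3,4,6}).
Every remaining block overlaps one of these, and no 3 of the listed blocks are pairwise disjoint, so 2 is the maximum.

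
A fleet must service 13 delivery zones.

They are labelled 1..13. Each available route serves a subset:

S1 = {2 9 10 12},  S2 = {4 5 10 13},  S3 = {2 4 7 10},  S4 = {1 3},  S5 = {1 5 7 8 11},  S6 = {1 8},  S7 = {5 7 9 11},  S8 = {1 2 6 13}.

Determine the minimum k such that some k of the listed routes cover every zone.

5

S1 and S3 and S4 and S5 and S8 together: S1 ∪ S3 ∪ S4 ∪ S5 ∪ S8 = {1, 2, 3, 4, 5, 6, 7, 8, 9, 10, 11, 12, 13} — every zone is covered.
No 4 of the 8 routes cover everything (all 70 combinations miss at least one zone), so 5 is optimal.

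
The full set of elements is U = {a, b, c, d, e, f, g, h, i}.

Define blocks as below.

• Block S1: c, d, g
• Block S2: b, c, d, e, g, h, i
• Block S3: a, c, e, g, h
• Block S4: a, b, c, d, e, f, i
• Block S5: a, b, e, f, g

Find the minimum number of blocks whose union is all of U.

2

S3 and S4 cover everything between them: the union {a, b, c, d, e, f, g, h, i} is all of U.
No single block has all 9 elements (the largest, S2, has 7), so 2 is optimal.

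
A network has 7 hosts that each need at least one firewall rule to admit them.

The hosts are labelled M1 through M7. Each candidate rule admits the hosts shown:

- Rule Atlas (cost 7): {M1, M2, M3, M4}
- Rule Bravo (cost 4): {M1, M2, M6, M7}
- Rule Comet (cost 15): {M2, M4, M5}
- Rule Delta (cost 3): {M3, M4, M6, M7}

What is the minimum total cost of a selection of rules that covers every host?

22

Bravo, Comet, Delta together cover every host (Bravo ∪ Comet ∪ Delta = {M1, M2, M3, M4, M5, M6, M7}); total cost 4 + 15 + 3 = 22.
No covering selection has total cost below 22.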